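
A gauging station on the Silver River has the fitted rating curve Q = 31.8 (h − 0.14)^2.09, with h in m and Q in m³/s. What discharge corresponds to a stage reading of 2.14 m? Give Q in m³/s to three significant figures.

Q = 31.8 × (2.14 − 0.14)^2.09 = 31.8 × 2^2.09 = 135.4 m³/s

135 m³/s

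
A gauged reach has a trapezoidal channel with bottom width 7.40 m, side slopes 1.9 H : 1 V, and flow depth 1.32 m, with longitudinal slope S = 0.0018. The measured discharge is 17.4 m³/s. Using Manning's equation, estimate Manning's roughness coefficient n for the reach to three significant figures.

A = (b + z·y)·y = (7.40 + 1.9×1.32)×1.32 = 13.08 m²
P = b + 2y√(1+z²) = 7.40 + 2×1.32×√(1+1.9²) = 13.07 m
R = A/P = 13.08/13.07 = 1.001 m
n = (1/Q)·A·R^(2/3)·S^(1/2) = (1/17.4) × 13.08 × 1.001 × 0.04243 = 0.03191

0.0319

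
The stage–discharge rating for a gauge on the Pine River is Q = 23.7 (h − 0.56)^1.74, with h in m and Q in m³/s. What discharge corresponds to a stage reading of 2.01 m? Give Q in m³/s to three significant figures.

Q = 23.7 × (2.01 − 0.56)^1.74 = 23.7 × 1.45^1.74 = 45.24 m³/s

45.2 m³/s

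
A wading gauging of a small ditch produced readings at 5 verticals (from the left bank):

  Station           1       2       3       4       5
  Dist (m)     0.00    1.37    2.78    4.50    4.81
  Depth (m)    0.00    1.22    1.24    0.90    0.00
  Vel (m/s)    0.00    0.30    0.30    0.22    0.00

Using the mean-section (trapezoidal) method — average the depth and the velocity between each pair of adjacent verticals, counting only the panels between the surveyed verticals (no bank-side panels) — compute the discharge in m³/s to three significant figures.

1.14 m³/s

Panel 1-2: Δb = 1.37 m, d̄ = (0.00+1.22)/2 = 0.61, v̄ = (0.00+0.30)/2 = 0.15 → q = 1.37×0.61×0.15 = 0.1254 m³/s
Panel 2-3: Δb = 1.41 m, d̄ = (1.22+1.24)/2 = 1.23, v̄ = (0.30+0.30)/2 = 0.3 → q = 1.41×1.23×0.3 = 0.5203 m³/s
Panel 3-4: Δb = 1.72 m, d̄ = (1.24+0.90)/2 = 1.07, v̄ = (0.30+0.22)/2 = 0.26 → q = 1.72×1.07×0.26 = 0.4785 m³/s
Panel 4-5: Δb = 0.31 m, d̄ = (0.90+0.00)/2 = 0.45, v̄ = (0.22+0.00)/2 = 0.11 → q = 0.31×0.45×0.11 = 0.01535 m³/s
Q = Σ q = 1.139 m³/s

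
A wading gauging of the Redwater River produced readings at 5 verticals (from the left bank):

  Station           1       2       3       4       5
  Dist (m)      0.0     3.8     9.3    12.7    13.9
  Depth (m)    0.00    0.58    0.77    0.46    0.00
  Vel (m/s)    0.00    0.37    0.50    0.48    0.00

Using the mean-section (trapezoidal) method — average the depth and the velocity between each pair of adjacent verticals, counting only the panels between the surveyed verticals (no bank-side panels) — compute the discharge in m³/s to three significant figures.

2.91 m³/s

Panel 1-2: Δb = 3.8 m, d̄ = (0.00+0.58)/2 = 0.29, v̄ = (0.00+0.37)/2 = 0.185 → q = 3.8×0.29×0.185 = 0.2039 m³/s
Panel 2-3: Δb = 5.5 m, d̄ = (0.58+0.77)/2 = 0.675, v̄ = (0.37+0.50)/2 = 0.435 → q = 5.5×0.675×0.435 = 1.615 m³/s
Panel 3-4: Δb = 3.4 m, d̄ = (0.77+0.46)/2 = 0.615, v̄ = (0.50+0.48)/2 = 0.49 → q = 3.4×0.615×0.49 = 1.025 m³/s
Panel 4-5: Δb = 1.2 m, d̄ = (0.46+0.00)/2 = 0.23, v̄ = (0.48+0.00)/2 = 0.24 → q = 1.2×0.23×0.24 = 0.06624 m³/s
Q = Σ q = 2.910 m³/s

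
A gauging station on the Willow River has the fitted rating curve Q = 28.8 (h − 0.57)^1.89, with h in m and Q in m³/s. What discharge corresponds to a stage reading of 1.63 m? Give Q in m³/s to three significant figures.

Q = 28.8 × (1.63 − 0.57)^1.89 = 28.8 × 1.06^1.89 = 32.15 m³/s

32.2 m³/s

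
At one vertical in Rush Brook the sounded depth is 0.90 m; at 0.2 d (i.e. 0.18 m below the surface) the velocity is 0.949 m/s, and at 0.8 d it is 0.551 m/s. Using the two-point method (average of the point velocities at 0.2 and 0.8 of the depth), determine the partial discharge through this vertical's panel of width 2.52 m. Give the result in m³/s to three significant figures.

v̄ = (0.949 + 0.551) / 2 = 0.7500 m/s
q = v̄ × d × w = 0.7500 × 0.90 × 2.52 = 1.701 m³/s

1.70 m³/s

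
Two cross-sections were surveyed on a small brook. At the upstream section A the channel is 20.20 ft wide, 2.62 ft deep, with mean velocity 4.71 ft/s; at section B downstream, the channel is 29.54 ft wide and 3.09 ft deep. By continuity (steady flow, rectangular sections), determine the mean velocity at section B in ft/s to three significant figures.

2.73 ft/s

Q = A₁V₁ = (20.20×2.62) × 4.71 = 249.3 ft³/s
A₂ = 29.54 × 3.09 = 91.28 ft²
V₂ = Q/A₂ = 249.3/91.28 = 2.731 ft/s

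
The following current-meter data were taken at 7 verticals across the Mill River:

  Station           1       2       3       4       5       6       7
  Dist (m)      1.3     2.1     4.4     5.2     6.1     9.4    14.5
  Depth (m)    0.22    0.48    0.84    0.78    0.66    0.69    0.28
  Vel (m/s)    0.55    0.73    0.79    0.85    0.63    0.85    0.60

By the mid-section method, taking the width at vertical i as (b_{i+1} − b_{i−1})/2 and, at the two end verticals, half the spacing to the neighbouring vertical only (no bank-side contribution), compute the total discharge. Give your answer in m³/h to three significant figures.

w_1 = (2.1 − 1.3)/2 = 0.4 m; q_1 = 0.55 × 0.22 × 0.4 = 0.04840 m³/s
w_2 = (4.4 − 1.3)/2 = 1.55 m; q_2 = 0.73 × 0.48 × 1.55 = 0.5431 m³/s
w_3 = (5.2 − 2.1)/2 = 1.55 m; q_3 = 0.79 × 0.84 × 1.55 = 1.029 m³/s
w_4 = (6.1 − 4.4)/2 = 0.85 m; q_4 = 0.85 × 0.78 × 0.85 = 0.5636 m³/s
w_5 = (9.4 − 5.2)/2 = 2.1 m; q_5 = 0.63 × 0.66 × 2.1 = 0.8732 m³/s
w_6 = (14.5 − 6.1)/2 = 4.2 m; q_6 = 0.85 × 0.69 × 4.2 = 2.463 m³/s
w_7 = (14.5 − 9.4)/2 = 2.55 m; q_7 = 0.60 × 0.28 × 2.55 = 0.4284 m³/s
Q = Σ qᵢ = 5.949 m³/s
= 5.949 × 3600 = 21410 m³/h

21400 m³/h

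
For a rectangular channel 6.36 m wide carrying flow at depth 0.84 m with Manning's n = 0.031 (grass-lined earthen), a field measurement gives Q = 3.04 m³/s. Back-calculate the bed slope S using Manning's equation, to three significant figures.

A = b·y = 6.36 × 0.84 = 5.342 m²
P = b + 2y = 6.36 + 2×0.84 = 8.040 m
R = A/P = 5.342/8.040 = 0.6645 m
S = (Q·n / (1·A·R^(2/3)))² = (3.04×0.031 / (1×5.342×0.7615))² = 0.0005366

0.000537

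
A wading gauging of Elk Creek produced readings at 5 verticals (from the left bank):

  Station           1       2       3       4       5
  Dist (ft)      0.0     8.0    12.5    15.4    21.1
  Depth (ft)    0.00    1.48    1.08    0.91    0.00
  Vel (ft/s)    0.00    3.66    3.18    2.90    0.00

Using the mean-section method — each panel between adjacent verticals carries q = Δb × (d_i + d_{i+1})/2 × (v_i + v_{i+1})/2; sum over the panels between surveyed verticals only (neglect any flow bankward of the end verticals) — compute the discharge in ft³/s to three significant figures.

43.1 ft³/s

Panel 1-2: Δb = 8 ft, d̄ = (0.00+1.48)/2 = 0.74, v̄ = (0.00+3.66)/2 = 1.83 → q = 8×0.74×1.83 = 10.83 ft³/s
Panel 2-3: Δb = 4.5 ft, d̄ = (1.48+1.08)/2 = 1.28, v̄ = (3.66+3.18)/2 = 3.42 → q = 4.5×1.28×3.42 = 19.70 ft³/s
Panel 3-4: Δb = 2.9 ft, d̄ = (1.08+0.91)/2 = 0.995, v̄ = (3.18+2.90)/2 = 3.04 → q = 2.9×0.995×3.04 = 8.772 ft³/s
Panel 4-5: Δb = 5.7 ft, d̄ = (0.91+0.00)/2 = 0.455, v̄ = (2.90+0.00)/2 = 1.45 → q = 5.7×0.455×1.45 = 3.761 ft³/s
Q = Σ q = 43.07 ft³/s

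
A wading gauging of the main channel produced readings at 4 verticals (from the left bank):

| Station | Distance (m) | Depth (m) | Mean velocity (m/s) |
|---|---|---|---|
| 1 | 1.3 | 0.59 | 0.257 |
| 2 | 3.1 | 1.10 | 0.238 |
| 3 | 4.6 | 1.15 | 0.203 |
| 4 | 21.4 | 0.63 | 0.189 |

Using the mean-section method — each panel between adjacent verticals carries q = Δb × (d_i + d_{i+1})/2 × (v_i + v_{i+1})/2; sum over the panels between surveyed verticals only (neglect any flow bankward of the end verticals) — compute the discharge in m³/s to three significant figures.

3.68 m³/s

Panel 1-2: Δb = 1.8 m, d̄ = (0.59+1.10)/2 = 0.845, v̄ = (0.257+0.238)/2 = 0.2475 → q = 1.8×0.845×0.2475 = 0.3764 m³/s
Panel 2-3: Δb = 1.5 m, d̄ = (1.10+1.15)/2 = 1.125, v̄ = (0.238+0.203)/2 = 0.2205 → q = 1.5×1.125×0.2205 = 0.3721 m³/s
Panel 3-4: Δb = 16.8 m, d̄ = (1.15+0.63)/2 = 0.89, v̄ = (0.203+0.189)/2 = 0.196 → q = 16.8×0.89×0.196 = 2.931 m³/s
Q = Σ q = 3.679 m³/s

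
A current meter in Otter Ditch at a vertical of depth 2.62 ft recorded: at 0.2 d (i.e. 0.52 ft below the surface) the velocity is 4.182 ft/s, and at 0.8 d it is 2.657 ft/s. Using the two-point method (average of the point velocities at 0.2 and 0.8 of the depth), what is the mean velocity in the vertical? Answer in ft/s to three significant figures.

3.42 ft/s

v̄ = (4.182 + 2.657) / 2 = 3.420 ft/s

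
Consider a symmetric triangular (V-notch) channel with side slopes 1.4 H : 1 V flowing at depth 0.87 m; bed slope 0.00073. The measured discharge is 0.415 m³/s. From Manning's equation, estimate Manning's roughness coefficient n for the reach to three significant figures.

A = z·y² = 1.4×0.87² = 1.060 m²
P = 2y√(1+z²) = 2×0.87×√(1+1.4²) = 2.994 m
R = A/P = 1.060/2.994 = 0.3540 m
n = (1/Q)·A·R^(2/3)·S^(1/2) = (1/0.415) × 1.060 × 0.5004 × 0.02702 = 0.03452

0.0345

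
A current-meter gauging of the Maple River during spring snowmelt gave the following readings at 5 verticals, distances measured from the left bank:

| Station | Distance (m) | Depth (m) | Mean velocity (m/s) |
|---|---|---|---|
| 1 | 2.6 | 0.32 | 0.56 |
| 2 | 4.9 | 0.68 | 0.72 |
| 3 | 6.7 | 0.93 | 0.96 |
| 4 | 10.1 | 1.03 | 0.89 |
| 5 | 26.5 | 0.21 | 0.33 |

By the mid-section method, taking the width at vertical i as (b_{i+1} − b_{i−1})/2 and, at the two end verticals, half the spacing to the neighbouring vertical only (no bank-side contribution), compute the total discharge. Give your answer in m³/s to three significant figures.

13.2 m³/s

w_1 = (4.9 − 2.6)/2 = 1.15 m; q_1 = 0.56 × 0.32 × 1.15 = 0.2061 m³/s
w_2 = (6.7 − 2.6)/2 = 2.05 m; q_2 = 0.72 × 0.68 × 2.05 = 1.004 m³/s
w_3 = (10.1 − 4.9)/2 = 2.6 m; q_3 = 0.96 × 0.93 × 2.6 = 2.321 m³/s
w_4 = (26.5 − 6.7)/2 = 9.9 m; q_4 = 0.89 × 1.03 × 9.9 = 9.075 m³/s
w_5 = (26.5 − 10.1)/2 = 8.2 m; q_5 = 0.33 × 0.21 × 8.2 = 0.5683 m³/s
Q = Σ qᵢ = 13.17 m³/s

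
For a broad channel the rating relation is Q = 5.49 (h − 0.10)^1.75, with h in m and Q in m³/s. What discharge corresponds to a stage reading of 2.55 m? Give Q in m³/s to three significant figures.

26.3 m³/s

Q = 5.49 × (2.55 − 0.10)^1.75 = 5.49 × 2.45^1.75 = 26.34 m³/s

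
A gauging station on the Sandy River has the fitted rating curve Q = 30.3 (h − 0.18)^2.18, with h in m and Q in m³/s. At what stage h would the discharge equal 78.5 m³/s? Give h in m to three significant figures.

h − h₀ = (Q/C)^(1/b) = (78.5/30.3)^(1/2.18) = 1.548 m
h = 0.18 + 1.548 = 1.728 m

1.73 m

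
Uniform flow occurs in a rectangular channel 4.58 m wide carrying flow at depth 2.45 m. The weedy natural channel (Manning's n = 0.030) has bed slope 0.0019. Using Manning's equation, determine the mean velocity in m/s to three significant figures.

A = b·y = 4.58 × 2.45 = 11.22 m²
P = b + 2y = 4.58 + 2×2.45 = 9.480 m
R = A/P = 11.22/9.480 = 1.184 m
Q = (1/n)·A·R^(2/3)·S^(1/2) = (1/0.030) × 11.22 × 1.184^(2/3) × 0.0019^(1/2) = 18.24 m³/s
V = Q/A = 18.24/11.22 = 1.626 m/s

1.63 m/s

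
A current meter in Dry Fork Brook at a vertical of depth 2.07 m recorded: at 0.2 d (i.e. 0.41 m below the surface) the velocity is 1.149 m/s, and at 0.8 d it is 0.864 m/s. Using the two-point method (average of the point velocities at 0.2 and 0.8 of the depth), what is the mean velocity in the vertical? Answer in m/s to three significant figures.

1.01 m/s

v̄ = (1.149 + 0.864) / 2 = 1.007 m/s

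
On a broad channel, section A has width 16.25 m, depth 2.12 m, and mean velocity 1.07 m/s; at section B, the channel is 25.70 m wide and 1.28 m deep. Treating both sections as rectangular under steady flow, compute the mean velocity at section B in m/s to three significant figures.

1.12 m/s

Q = A₁V₁ = (16.25×2.12) × 1.07 = 36.86 m³/s
A₂ = 25.70 × 1.28 = 32.90 m²
V₂ = Q/A₂ = 36.86/32.90 = 1.121 m/s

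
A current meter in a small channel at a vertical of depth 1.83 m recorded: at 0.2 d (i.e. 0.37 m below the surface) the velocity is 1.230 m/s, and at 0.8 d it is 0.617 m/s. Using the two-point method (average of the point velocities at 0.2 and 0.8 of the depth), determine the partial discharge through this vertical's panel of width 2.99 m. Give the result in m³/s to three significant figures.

v̄ = (1.230 + 0.617) / 2 = 0.9235 m/s
q = v̄ × d × w = 0.9235 × 1.83 × 2.99 = 5.053 m³/s

5.05 m³/s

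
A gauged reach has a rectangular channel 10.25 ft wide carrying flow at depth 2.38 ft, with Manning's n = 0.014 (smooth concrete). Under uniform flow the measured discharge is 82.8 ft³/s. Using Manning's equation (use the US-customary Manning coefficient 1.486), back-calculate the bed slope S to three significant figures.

A = b·y = 10.25 × 2.38 = 24.40 ft²
P = b + 2y = 10.25 + 2×2.38 = 15.01 ft
R = A/P = 24.40/15.01 = 1.625 ft
S = (Q·n / (1.486·A·R^(2/3)))² = (82.8×0.014 / (1.486×24.40×1.382))² = 0.0005351

0.000535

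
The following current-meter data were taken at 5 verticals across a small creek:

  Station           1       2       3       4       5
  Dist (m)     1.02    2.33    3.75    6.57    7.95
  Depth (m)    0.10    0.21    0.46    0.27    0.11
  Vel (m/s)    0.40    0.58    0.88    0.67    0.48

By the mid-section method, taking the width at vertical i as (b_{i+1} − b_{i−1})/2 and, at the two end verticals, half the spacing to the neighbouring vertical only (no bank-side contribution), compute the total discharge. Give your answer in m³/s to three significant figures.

w_1 = (2.33 − 1.02)/2 = 0.655 m; q_1 = 0.40 × 0.10 × 0.655 = 0.02620 m³/s
w_2 = (3.75 − 1.02)/2 = 1.365 m; q_2 = 0.58 × 0.21 × 1.365 = 0.1663 m³/s
w_3 = (6.57 − 2.33)/2 = 2.12 m; q_3 = 0.88 × 0.46 × 2.12 = 0.8582 m³/s
w_4 = (7.95 − 3.75)/2 = 2.1 m; q_4 = 0.67 × 0.27 × 2.1 = 0.3799 m³/s
w_5 = (7.95 − 6.57)/2 = 0.69 m; q_5 = 0.48 × 0.11 × 0.69 = 0.03643 m³/s
Q = Σ qᵢ = 1.467 m³/s

1.47 m³/s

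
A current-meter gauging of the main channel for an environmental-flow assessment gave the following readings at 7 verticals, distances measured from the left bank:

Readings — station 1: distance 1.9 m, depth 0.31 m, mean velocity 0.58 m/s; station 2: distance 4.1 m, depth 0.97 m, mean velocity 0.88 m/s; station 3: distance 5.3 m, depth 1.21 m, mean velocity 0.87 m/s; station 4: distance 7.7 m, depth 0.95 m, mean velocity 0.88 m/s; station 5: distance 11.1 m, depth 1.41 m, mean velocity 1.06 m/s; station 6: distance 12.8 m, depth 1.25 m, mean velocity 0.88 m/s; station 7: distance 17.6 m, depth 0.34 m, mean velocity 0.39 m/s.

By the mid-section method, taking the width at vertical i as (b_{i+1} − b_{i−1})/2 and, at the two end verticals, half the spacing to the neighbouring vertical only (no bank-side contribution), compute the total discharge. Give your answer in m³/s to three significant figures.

w_1 = (4.1 − 1.9)/2 = 1.1 m; q_1 = 0.58 × 0.31 × 1.1 = 0.1978 m³/s
w_2 = (5.3 − 1.9)/2 = 1.7 m; q_2 = 0.88 × 0.97 × 1.7 = 1.451 m³/s
w_3 = (7.7 − 4.1)/2 = 1.8 m; q_3 = 0.87 × 1.21 × 1.8 = 1.895 m³/s
w_4 = (11.1 − 5.3)/2 = 2.9 m; q_4 = 0.88 × 0.95 × 2.9 = 2.424 m³/s
w_5 = (12.8 − 7.7)/2 = 2.55 m; q_5 = 1.06 × 1.41 × 2.55 = 3.811 m³/s
w_6 = (17.6 − 11.1)/2 = 3.25 m; q_6 = 0.88 × 1.25 × 3.25 = 3.575 m³/s
w_7 = (17.6 − 12.8)/2 = 2.4 m; q_7 = 0.39 × 0.34 × 2.4 = 0.3182 m³/s
Q = Σ qᵢ = 13.67 m³/s

13.7 m³/s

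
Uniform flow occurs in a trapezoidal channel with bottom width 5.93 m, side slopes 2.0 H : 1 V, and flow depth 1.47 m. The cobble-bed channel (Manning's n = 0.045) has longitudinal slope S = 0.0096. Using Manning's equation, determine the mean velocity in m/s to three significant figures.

A = (b + z·y)·y = (5.93 + 2.0×1.47)×1.47 = 13.04 m²
P = b + 2y√(1+z²) = 5.93 + 2×1.47×√(1+2.0²) = 12.50 m
R = A/P = 13.04/12.50 = 1.043 m
Q = (1/n)·A·R^(2/3)·S^(1/2) = (1/0.045) × 13.04 × 1.043^(2/3) × 0.0096^(1/2) = 29.19 m³/s
V = Q/A = 29.19/13.04 = 2.239 m/s

2.24 m/s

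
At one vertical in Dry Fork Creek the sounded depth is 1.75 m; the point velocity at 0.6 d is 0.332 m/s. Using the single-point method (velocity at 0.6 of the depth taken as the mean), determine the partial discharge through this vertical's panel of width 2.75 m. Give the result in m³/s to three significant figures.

v̄ = v₀.₆ = 0.332 m/s
q = v̄ × d × w = 0.3320 × 1.75 × 2.75 = 1.598 m³/s

1.60 m³/s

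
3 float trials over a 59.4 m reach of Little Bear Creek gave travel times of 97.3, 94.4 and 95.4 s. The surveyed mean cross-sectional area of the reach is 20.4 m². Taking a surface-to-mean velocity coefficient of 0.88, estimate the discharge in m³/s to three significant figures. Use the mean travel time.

t̄ = (97.3 + 94.4 + 95.4) / 3 = 95.7 s
v_surface = L / t̄ = 59.4 / 95.7 = 0.6207 m/s
v_mean = 0.88 × 0.6207 = 0.5462 m/s
Q = A × v_mean = 20.4 × 0.5462 = 11.14 m³/s

11.1 m³/s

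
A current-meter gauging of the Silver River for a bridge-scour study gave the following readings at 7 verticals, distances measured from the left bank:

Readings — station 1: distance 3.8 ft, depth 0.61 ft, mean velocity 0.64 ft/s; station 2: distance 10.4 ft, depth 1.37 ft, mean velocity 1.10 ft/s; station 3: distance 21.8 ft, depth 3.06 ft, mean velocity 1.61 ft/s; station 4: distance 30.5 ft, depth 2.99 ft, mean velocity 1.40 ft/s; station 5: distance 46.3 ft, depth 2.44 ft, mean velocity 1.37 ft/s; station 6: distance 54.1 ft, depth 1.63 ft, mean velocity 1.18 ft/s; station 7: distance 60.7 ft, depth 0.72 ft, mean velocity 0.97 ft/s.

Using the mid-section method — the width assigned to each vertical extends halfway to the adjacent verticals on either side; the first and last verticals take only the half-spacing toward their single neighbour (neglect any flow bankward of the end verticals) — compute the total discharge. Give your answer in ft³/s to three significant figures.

w_1 = (10.4 − 3.8)/2 = 3.3 ft; q_1 = 0.64 × 0.61 × 3.3 = 1.288 ft³/s
w_2 = (21.8 − 3.8)/2 = 9 ft; q_2 = 1.10 × 1.37 × 9 = 13.56 ft³/s
w_3 = (30.5 − 10.4)/2 = 10.05 ft; q_3 = 1.61 × 3.06 × 10.05 = 49.51 ft³/s
w_4 = (46.3 − 21.8)/2 = 12.25 ft; q_4 = 1.40 × 2.99 × 12.25 = 51.28 ft³/s
w_5 = (54.1 − 30.5)/2 = 11.8 ft; q_5 = 1.37 × 2.44 × 11.8 = 39.45 ft³/s
w_6 = (60.7 − 46.3)/2 = 7.2 ft; q_6 = 1.18 × 1.63 × 7.2 = 13.85 ft³/s
w_7 = (60.7 − 54.1)/2 = 3.3 ft; q_7 = 0.97 × 0.72 × 3.3 = 2.305 ft³/s
Q = Σ qᵢ = 171.2 ft³/s

171 ft³/s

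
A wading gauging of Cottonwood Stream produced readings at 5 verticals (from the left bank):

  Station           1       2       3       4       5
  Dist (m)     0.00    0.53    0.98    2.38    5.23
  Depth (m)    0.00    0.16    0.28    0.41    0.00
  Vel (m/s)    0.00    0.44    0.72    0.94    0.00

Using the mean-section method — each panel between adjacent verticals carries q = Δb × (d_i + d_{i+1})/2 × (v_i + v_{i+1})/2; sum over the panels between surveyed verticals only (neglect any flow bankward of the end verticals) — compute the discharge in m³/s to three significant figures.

0.742 m³/s

Panel 1-2: Δb = 0.53 m, d̄ = (0.00+0.16)/2 = 0.08, v̄ = (0.00+0.44)/2 = 0.22 → q = 0.53×0.08×0.22 = 0.009328 m³/s
Panel 2-3: Δb = 0.45 m, d̄ = (0.16+0.28)/2 = 0.22, v̄ = (0.44+0.72)/2 = 0.58 → q = 0.45×0.22×0.58 = 0.05742 m³/s
Panel 3-4: Δb = 1.4 m, d̄ = (0.28+0.41)/2 = 0.345, v̄ = (0.72+0.94)/2 = 0.83 → q = 1.4×0.345×0.83 = 0.4009 m³/s
Panel 4-5: Δb = 2.85 m, d̄ = (0.41+0.00)/2 = 0.205, v̄ = (0.94+0.00)/2 = 0.47 → q = 2.85×0.205×0.47 = 0.2746 m³/s
Q = Σ q = 0.7422 m³/s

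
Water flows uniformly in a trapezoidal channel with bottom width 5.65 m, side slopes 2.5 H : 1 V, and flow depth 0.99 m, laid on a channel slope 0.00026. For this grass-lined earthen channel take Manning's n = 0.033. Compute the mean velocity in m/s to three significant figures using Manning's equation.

A = (b + z·y)·y = (5.65 + 2.5×0.99)×0.99 = 8.044 m²
P = b + 2y√(1+z²) = 5.65 + 2×0.99×√(1+2.5²) = 10.98 m
R = A/P = 8.044/10.98 = 0.7325 m
Q = (1/n)·A·R^(2/3)·S^(1/2) = (1/0.033) × 8.044 × 0.7325^(2/3) × 0.00026^(1/2) = 3.194 m³/s
V = Q/A = 3.194/8.044 = 0.3970 m/s

0.397 m/s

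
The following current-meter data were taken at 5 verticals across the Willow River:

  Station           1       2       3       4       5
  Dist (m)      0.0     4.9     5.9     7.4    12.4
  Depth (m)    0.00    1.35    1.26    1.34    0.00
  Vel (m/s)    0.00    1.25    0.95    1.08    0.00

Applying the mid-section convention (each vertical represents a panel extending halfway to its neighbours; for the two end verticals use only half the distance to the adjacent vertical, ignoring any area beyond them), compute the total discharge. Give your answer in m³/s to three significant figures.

11.2 m³/s

w_2 = (5.9 − 0.0)/2 = 2.95 m; q_2 = 1.25 × 1.35 × 2.95 = 4.978 m³/s
w_3 = (7.4 − 4.9)/2 = 1.25 m; q_3 = 0.95 × 1.26 × 1.25 = 1.496 m³/s
w_4 = (12.4 − 5.9)/2 = 3.25 m; q_4 = 1.08 × 1.34 × 3.25 = 4.703 m³/s
Stations 1, 5 contribute zero (depth or velocity is 0).
Q = Σ qᵢ = 11.18 m³/s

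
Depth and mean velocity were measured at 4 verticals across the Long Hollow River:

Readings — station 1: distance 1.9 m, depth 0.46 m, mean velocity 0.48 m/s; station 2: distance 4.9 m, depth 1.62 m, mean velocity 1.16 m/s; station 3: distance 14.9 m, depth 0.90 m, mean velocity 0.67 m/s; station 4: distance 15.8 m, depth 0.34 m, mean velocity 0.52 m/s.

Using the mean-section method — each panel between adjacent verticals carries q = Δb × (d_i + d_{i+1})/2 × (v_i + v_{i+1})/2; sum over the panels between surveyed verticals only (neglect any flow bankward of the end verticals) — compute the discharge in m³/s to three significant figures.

14.4 m³/s

Panel 1-2: Δb = 3 m, d̄ = (0.46+1.62)/2 = 1.04, v̄ = (0.48+1.16)/2 = 0.82 → q = 3×1.04×0.82 = 2.558 m³/s
Panel 2-3: Δb = 10 m, d̄ = (1.62+0.90)/2 = 1.26, v̄ = (1.16+0.67)/2 = 0.915 → q = 10×1.26×0.915 = 11.53 m³/s
Panel 3-4: Δb = 0.9 m, d̄ = (0.90+0.34)/2 = 0.62, v̄ = (0.67+0.52)/2 = 0.595 → q = 0.9×0.62×0.595 = 0.3320 m³/s
Q = Σ q = 14.42 m³/s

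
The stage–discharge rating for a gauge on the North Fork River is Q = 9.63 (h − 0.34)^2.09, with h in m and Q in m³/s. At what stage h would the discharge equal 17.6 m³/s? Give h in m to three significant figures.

h − h₀ = (Q/C)^(1/b) = (17.6/9.63)^(1/2.09) = 1.334 m
h = 0.34 + 1.334 = 1.674 m

1.67 m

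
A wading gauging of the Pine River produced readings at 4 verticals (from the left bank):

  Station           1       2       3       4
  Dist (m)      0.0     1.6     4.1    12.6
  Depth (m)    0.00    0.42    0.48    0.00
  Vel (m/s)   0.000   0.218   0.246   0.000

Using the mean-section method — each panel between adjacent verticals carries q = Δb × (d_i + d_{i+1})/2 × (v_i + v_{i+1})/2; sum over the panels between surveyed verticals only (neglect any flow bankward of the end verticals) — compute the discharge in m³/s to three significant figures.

0.549 m³/s

Panel 1-2: Δb = 1.6 m, d̄ = (0.00+0.42)/2 = 0.21, v̄ = (0.000+0.218)/2 = 0.109 → q = 1.6×0.21×0.109 = 0.03662 m³/s
Panel 2-3: Δb = 2.5 m, d̄ = (0.42+0.48)/2 = 0.45, v̄ = (0.218+0.246)/2 = 0.232 → q = 2.5×0.45×0.232 = 0.2610 m³/s
Panel 3-4: Δb = 8.5 m, d̄ = (0.48+0.00)/2 = 0.24, v̄ = (0.246+0.000)/2 = 0.123 → q = 8.5×0.24×0.123 = 0.2509 m³/s
Q = Σ q = 0.5485 m³/s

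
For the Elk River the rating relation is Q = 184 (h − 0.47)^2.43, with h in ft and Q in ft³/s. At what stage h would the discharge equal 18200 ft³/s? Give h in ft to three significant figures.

7.09 ft

h − h₀ = (Q/C)^(1/b) = (18200/184)^(1/2.43) = 6.624 ft
h = 0.47 + 6.624 = 7.094 ft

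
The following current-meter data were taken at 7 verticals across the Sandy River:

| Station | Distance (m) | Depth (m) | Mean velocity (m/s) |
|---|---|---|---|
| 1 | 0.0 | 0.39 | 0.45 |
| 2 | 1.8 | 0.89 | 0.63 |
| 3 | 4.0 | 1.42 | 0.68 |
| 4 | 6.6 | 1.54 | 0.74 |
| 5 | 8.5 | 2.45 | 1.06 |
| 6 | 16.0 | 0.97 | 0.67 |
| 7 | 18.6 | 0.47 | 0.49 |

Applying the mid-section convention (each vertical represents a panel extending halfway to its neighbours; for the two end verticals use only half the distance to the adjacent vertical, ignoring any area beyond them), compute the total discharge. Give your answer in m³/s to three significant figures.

21.9 m³/s

w_1 = (1.8 − 0.0)/2 = 0.9 m; q_1 = 0.45 × 0.39 × 0.9 = 0.1580 m³/s
w_2 = (4.0 − 0.0)/2 = 2 m; q_2 = 0.63 × 0.89 × 2 = 1.121 m³/s
w_3 = (6.6 − 1.8)/2 = 2.4 m; q_3 = 0.68 × 1.42 × 2.4 = 2.317 m³/s
w_4 = (8.5 − 4.0)/2 = 2.25 m; q_4 = 0.74 × 1.54 × 2.25 = 2.564 m³/s
w_5 = (16.0 − 6.6)/2 = 4.7 m; q_5 = 1.06 × 2.45 × 4.7 = 12.21 m³/s
w_6 = (18.6 − 8.5)/2 = 5.05 m; q_6 = 0.67 × 0.97 × 5.05 = 3.282 m³/s
w_7 = (18.6 − 16.0)/2 = 1.3 m; q_7 = 0.49 × 0.47 × 1.3 = 0.2994 m³/s
Q = Σ qᵢ = 21.95 m³/s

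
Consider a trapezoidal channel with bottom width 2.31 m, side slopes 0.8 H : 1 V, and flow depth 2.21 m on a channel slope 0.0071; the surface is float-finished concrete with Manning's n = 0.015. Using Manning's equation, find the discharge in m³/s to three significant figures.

54.9 m³/s

A = (b + z·y)·y = (2.31 + 0.8×2.21)×2.21 = 9.012 m²
P = b + 2y√(1+z²) = 2.31 + 2×2.21×√(1+0.8²) = 7.970 m
R = A/P = 9.012/7.970 = 1.131 m
Q = (1/n)·A·R^(2/3)·S^(1/2) = (1/0.015) × 9.012 × 1.131^(2/3) × 0.0071^(1/2) = 54.95 m³/s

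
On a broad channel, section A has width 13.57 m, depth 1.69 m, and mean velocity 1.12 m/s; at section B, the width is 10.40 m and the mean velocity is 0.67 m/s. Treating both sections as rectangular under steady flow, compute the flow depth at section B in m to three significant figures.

Q = A₁V₁ = (13.57×1.69) × 1.12 = 25.69 m³/s
d₂ = Q/(b₂ V₂) = 25.69/(10.40×0.67) = 3.686 m

3.69 m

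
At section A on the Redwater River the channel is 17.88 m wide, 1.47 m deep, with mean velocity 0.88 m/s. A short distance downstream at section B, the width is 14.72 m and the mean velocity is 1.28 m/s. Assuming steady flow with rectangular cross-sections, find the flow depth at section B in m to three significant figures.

Q = A₁V₁ = (17.88×1.47) × 0.88 = 23.13 m³/s
d₂ = Q/(b₂ V₂) = 23.13/(14.72×1.28) = 1.228 m

1.23 m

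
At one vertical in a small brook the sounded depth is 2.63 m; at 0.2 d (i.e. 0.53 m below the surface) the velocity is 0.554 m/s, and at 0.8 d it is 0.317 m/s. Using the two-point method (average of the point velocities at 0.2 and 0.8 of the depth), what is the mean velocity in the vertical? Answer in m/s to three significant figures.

v̄ = (0.554 + 0.317) / 2 = 0.4355 m/s

0.436 m/s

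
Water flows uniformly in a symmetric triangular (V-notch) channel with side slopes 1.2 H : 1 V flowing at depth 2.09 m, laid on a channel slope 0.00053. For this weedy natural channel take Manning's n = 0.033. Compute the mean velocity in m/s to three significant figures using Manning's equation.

0.603 m/s

A = z·y² = 1.2×2.09² = 5.242 m²
P = 2y√(1+z²) = 2×2.09×√(1+1.2²) = 6.529 m
R = A/P = 5.242/6.529 = 0.8028 m
Q = (1/n)·A·R^(2/3)·S^(1/2) = (1/0.033) × 5.242 × 0.8028^(2/3) × 0.00053^(1/2) = 3.159 m³/s
V = Q/A = 3.159/5.242 = 0.6026 m/s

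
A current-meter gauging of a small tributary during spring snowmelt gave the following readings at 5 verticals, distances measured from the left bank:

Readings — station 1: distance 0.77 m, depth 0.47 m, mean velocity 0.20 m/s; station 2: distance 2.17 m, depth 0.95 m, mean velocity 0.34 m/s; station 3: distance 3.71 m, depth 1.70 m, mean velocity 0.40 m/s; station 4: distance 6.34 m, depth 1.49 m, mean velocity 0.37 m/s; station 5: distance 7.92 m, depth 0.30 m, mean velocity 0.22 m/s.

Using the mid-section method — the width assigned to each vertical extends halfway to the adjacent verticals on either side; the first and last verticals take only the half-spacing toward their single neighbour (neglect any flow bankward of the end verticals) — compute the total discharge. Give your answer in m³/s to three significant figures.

w_1 = (2.17 − 0.77)/2 = 0.7 m; q_1 = 0.20 × 0.47 × 0.7 = 0.06580 m³/s
w_2 = (3.71 − 0.77)/2 = 1.47 m; q_2 = 0.34 × 0.95 × 1.47 = 0.4748 m³/s
w_3 = (6.34 − 2.17)/2 = 2.085 m; q_3 = 0.40 × 1.70 × 2.085 = 1.418 m³/s
w_4 = (7.92 − 3.71)/2 = 2.105 m; q_4 = 0.37 × 1.49 × 2.105 = 1.160 m³/s
w_5 = (7.92 − 6.34)/2 = 0.79 m; q_5 = 0.22 × 0.30 × 0.79 = 0.05214 m³/s
Q = Σ qᵢ = 3.171 m³/s

3.17 m³/s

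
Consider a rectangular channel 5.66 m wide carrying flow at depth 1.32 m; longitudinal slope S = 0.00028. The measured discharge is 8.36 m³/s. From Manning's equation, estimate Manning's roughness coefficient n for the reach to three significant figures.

A = b·y = 5.66 × 1.32 = 7.471 m²
P = b + 2y = 5.66 + 2×1.32 = 8.300 m
R = A/P = 7.471/8.300 = 0.9001 m
n = (1/Q)·A·R^(2/3)·S^(1/2) = (1/8.36) × 7.471 × 0.9323 × 0.01673 = 0.01394

0.0139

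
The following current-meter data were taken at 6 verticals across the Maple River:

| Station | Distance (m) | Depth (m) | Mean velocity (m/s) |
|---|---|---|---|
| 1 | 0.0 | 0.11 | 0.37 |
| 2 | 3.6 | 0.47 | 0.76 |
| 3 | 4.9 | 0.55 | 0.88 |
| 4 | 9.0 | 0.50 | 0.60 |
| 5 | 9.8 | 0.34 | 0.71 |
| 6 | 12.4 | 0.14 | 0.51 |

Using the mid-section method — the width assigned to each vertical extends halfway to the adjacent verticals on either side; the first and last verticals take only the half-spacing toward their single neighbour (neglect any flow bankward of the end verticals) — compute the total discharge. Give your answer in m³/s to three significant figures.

3.49 m³/s

w_1 = (3.6 − 0.0)/2 = 1.8 m; q_1 = 0.37 × 0.11 × 1.8 = 0.07326 m³/s
w_2 = (4.9 − 0.0)/2 = 2.45 m; q_2 = 0.76 × 0.47 × 2.45 = 0.8751 m³/s
w_3 = (9.0 − 3.6)/2 = 2.7 m; q_3 = 0.88 × 0.55 × 2.7 = 1.307 m³/s
w_4 = (9.8 − 4.9)/2 = 2.45 m; q_4 = 0.60 × 0.50 × 2.45 = 0.7350 m³/s
w_5 = (12.4 − 9.0)/2 = 1.7 m; q_5 = 0.71 × 0.34 × 1.7 = 0.4104 m³/s
w_6 = (12.4 − 9.8)/2 = 1.3 m; q_6 = 0.51 × 0.14 × 1.3 = 0.09282 m³/s
Q = Σ qᵢ = 3.493 m³/s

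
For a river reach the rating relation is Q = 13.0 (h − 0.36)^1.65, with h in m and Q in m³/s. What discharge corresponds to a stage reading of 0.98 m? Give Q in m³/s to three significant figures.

Q = 13.0 × (0.98 − 0.36)^1.65 = 13.0 × 0.62^1.65 = 5.907 m³/s

5.91 m³/s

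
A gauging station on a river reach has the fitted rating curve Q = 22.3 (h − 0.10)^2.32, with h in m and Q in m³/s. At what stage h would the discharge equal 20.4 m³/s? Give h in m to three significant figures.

h − h₀ = (Q/C)^(1/b) = (20.4/22.3)^(1/2.32) = 0.9623 m
h = 0.10 + 0.9623 = 1.062 m

1.06 m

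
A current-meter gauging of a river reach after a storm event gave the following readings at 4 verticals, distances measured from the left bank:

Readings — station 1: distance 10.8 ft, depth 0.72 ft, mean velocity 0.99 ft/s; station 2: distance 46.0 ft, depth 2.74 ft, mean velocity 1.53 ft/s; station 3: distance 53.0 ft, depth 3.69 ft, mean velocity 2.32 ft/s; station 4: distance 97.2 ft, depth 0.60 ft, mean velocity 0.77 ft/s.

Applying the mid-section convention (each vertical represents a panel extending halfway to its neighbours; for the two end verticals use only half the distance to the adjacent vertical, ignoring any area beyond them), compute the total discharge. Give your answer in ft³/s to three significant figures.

330 ft³/s

w_1 = (46.0 − 10.8)/2 = 17.6 ft; q_1 = 0.99 × 0.72 × 17.6 = 12.55 ft³/s
w_2 = (53.0 − 10.8)/2 = 21.1 ft; q_2 = 1.53 × 2.74 × 21.1 = 88.46 ft³/s
w_3 = (97.2 − 46.0)/2 = 25.6 ft; q_3 = 2.32 × 3.69 × 25.6 = 219.2 ft³/s
w_4 = (97.2 − 53.0)/2 = 22.1 ft; q_4 = 0.77 × 0.60 × 22.1 = 10.21 ft³/s
Q = Σ qᵢ = 330.4 ft³/s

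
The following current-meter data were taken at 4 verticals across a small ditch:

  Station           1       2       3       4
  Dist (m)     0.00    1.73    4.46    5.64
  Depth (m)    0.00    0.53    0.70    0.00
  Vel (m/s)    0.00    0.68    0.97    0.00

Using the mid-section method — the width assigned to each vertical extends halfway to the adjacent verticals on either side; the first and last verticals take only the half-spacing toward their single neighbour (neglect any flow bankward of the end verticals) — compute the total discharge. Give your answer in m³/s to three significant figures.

w_2 = (4.46 − 0.00)/2 = 2.23 m; q_2 = 0.68 × 0.53 × 2.23 = 0.8037 m³/s
w_3 = (5.64 − 1.73)/2 = 1.955 m; q_3 = 0.97 × 0.70 × 1.955 = 1.327 m³/s
Stations 1, 4 contribute zero (depth or velocity is 0).
Q = Σ qᵢ = 2.131 m³/s

2.13 m³/s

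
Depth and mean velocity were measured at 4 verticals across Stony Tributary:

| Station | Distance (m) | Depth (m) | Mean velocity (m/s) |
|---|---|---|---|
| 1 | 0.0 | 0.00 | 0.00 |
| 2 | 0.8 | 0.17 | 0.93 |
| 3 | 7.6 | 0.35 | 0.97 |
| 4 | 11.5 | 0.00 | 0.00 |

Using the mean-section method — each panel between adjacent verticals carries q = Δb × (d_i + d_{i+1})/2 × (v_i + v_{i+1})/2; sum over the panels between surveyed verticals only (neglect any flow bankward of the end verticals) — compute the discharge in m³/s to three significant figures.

2.04 m³/s

Panel 1-2: Δb = 0.8 m, d̄ = (0.00+0.17)/2 = 0.085, v̄ = (0.00+0.93)/2 = 0.465 → q = 0.8×0.085×0.465 = 0.03162 m³/s
Panel 2-3: Δb = 6.8 m, d̄ = (0.17+0.35)/2 = 0.26, v̄ = (0.93+0.97)/2 = 0.95 → q = 6.8×0.26×0.95 = 1.680 m³/s
Panel 3-4: Δb = 3.9 m, d̄ = (0.35+0.00)/2 = 0.175, v̄ = (0.97+0.00)/2 = 0.485 → q = 3.9×0.175×0.485 = 0.3310 m³/s
Q = Σ q = 2.042 m³/s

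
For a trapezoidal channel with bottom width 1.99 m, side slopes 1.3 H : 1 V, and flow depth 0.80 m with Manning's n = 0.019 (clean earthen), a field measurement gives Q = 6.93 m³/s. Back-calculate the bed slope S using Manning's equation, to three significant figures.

0.00696

A = (b + z·y)·y = (1.99 + 1.3×0.80)×0.80 = 2.424 m²
P = b + 2y√(1+z²) = 1.99 + 2×0.80×√(1+1.3²) = 4.614 m
R = A/P = 2.424/4.614 = 0.5253 m
S = (Q·n / (1·A·R^(2/3)))² = (6.93×0.019 / (1×2.424×0.6511))² = 0.006961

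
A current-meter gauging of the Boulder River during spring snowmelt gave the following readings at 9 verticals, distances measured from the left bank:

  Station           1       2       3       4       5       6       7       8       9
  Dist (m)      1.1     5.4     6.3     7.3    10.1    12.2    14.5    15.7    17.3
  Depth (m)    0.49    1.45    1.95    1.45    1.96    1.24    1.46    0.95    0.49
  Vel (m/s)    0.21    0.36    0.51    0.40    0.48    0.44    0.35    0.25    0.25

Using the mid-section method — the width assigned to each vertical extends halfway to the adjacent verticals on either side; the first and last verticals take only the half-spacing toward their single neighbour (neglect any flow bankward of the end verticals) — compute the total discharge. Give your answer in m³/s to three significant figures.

8.46 m³/s

w_1 = (5.4 − 1.1)/2 = 2.15 m; q_1 = 0.21 × 0.49 × 2.15 = 0.2212 m³/s
w_2 = (6.3 − 1.1)/2 = 2.6 m; q_2 = 0.36 × 1.45 × 2.6 = 1.357 m³/s
w_3 = (7.3 − 5.4)/2 = 0.95 m; q_3 = 0.51 × 1.95 × 0.95 = 0.9448 m³/s
w_4 = (10.1 − 6.3)/2 = 1.9 m; q_4 = 0.40 × 1.45 × 1.9 = 1.102 m³/s
w_5 = (12.2 − 7.3)/2 = 2.45 m; q_5 = 0.48 × 1.96 × 2.45 = 2.305 m³/s
w_6 = (14.5 − 10.1)/2 = 2.2 m; q_6 = 0.44 × 1.24 × 2.2 = 1.200 m³/s
w_7 = (15.7 − 12.2)/2 = 1.75 m; q_7 = 0.35 × 1.46 × 1.75 = 0.8943 m³/s
w_8 = (17.3 − 14.5)/2 = 1.4 m; q_8 = 0.25 × 0.95 × 1.4 = 0.3325 m³/s
w_9 = (17.3 − 15.7)/2 = 0.8 m; q_9 = 0.25 × 0.49 × 0.8 = 0.09800 m³/s
Q = Σ qᵢ = 8.455 m³/s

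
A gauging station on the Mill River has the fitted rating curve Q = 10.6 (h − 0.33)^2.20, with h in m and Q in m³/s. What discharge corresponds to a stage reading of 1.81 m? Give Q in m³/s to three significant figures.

25.1 m³/s

Q = 10.6 × (1.81 − 0.33)^2.20 = 10.6 × 1.48^2.20 = 25.11 m³/s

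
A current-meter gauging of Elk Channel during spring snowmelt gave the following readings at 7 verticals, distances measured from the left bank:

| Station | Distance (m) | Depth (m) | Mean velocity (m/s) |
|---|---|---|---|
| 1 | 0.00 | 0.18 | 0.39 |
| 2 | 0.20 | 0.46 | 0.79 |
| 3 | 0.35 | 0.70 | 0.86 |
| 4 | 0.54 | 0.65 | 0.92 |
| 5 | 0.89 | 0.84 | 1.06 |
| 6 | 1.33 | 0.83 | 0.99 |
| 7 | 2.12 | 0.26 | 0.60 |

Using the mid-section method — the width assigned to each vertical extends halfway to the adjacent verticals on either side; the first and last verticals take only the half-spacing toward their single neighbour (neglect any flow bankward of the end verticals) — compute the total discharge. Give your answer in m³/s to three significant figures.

1.25 m³/s

w_1 = (0.20 − 0.00)/2 = 0.1 m; q_1 = 0.39 × 0.18 × 0.1 = 0.007020 m³/s
w_2 = (0.35 − 0.00)/2 = 0.175 m; q_2 = 0.79 × 0.46 × 0.175 = 0.06360 m³/s
w_3 = (0.54 − 0.20)/2 = 0.17 m; q_3 = 0.86 × 0.70 × 0.17 = 0.1023 m³/s
w_4 = (0.89 − 0.35)/2 = 0.27 m; q_4 = 0.92 × 0.65 × 0.27 = 0.1615 m³/s
w_5 = (1.33 − 0.54)/2 = 0.395 m; q_5 = 1.06 × 0.84 × 0.395 = 0.3517 m³/s
w_6 = (2.12 − 0.89)/2 = 0.615 m; q_6 = 0.99 × 0.83 × 0.615 = 0.5053 m³/s
w_7 = (2.12 − 1.33)/2 = 0.395 m; q_7 = 0.60 × 0.26 × 0.395 = 0.06162 m³/s
Q = Σ qᵢ = 1.253 m³/s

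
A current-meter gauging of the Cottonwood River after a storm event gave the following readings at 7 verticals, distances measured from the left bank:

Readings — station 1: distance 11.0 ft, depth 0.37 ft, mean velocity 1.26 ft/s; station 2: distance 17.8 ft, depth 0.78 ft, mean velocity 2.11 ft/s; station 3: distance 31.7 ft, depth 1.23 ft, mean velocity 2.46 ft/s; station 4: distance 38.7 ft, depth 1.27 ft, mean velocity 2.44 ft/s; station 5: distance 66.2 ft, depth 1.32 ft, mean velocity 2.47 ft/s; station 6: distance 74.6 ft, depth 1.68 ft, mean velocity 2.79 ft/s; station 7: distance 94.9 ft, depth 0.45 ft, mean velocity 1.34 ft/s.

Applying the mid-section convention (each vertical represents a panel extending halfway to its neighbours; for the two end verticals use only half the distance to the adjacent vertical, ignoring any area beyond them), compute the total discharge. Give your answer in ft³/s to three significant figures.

236 ft³/s

w_1 = (17.8 − 11.0)/2 = 3.4 ft; q_1 = 1.26 × 0.37 × 3.4 = 1.585 ft³/s
w_2 = (31.7 − 11.0)/2 = 10.35 ft; q_2 = 2.11 × 0.78 × 10.35 = 17.03 ft³/s
w_3 = (38.7 − 17.8)/2 = 10.45 ft; q_3 = 2.46 × 1.23 × 10.45 = 31.62 ft³/s
w_4 = (66.2 − 31.7)/2 = 17.25 ft; q_4 = 2.44 × 1.27 × 17.25 = 53.45 ft³/s
w_5 = (74.6 − 38.7)/2 = 17.95 ft; q_5 = 2.47 × 1.32 × 17.95 = 58.52 ft³/s
w_6 = (94.9 − 66.2)/2 = 14.35 ft; q_6 = 2.79 × 1.68 × 14.35 = 67.26 ft³/s
w_7 = (94.9 − 74.6)/2 = 10.15 ft; q_7 = 1.34 × 0.45 × 10.15 = 6.120 ft³/s
Q = Σ qᵢ = 235.6 ft³/s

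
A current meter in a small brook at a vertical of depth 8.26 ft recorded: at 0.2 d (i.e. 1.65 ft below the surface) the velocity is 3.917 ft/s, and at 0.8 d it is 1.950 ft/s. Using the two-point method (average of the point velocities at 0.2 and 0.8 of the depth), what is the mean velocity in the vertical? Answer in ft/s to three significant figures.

v̄ = (3.917 + 1.950) / 2 = 2.934 ft/s

2.93 ft/s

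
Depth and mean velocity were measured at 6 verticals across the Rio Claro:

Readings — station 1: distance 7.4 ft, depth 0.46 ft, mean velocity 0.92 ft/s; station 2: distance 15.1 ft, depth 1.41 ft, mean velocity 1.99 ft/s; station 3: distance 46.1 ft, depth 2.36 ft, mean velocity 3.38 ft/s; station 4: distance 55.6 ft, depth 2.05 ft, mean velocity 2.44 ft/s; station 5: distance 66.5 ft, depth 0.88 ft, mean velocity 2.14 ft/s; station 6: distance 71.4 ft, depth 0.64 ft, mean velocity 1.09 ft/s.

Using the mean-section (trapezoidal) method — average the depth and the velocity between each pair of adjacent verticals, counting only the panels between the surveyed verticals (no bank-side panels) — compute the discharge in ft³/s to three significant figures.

Panel 1-2: Δb = 7.7 ft, d̄ = (0.46+1.41)/2 = 0.935, v̄ = (0.92+1.99)/2 = 1.455 → q = 7.7×0.935×1.455 = 10.48 ft³/s
Panel 2-3: Δb = 31 ft, d̄ = (1.41+2.36)/2 = 1.885, v̄ = (1.99+3.38)/2 = 2.685 → q = 31×1.885×2.685 = 156.9 ft³/s
Panel 3-4: Δb = 9.5 ft, d̄ = (2.36+2.05)/2 = 2.205, v̄ = (3.38+2.44)/2 = 2.91 → q = 9.5×2.205×2.91 = 60.96 ft³/s
Panel 4-5: Δb = 10.9 ft, d̄ = (2.05+0.88)/2 = 1.465, v̄ = (2.44+2.14)/2 = 2.29 → q = 10.9×1.465×2.29 = 36.57 ft³/s
Panel 5-6: Δb = 4.9 ft, d̄ = (0.88+0.64)/2 = 0.76, v̄ = (2.14+1.09)/2 = 1.615 → q = 4.9×0.76×1.615 = 6.014 ft³/s
Q = Σ q = 270.9 ft³/s

271 ft³/s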